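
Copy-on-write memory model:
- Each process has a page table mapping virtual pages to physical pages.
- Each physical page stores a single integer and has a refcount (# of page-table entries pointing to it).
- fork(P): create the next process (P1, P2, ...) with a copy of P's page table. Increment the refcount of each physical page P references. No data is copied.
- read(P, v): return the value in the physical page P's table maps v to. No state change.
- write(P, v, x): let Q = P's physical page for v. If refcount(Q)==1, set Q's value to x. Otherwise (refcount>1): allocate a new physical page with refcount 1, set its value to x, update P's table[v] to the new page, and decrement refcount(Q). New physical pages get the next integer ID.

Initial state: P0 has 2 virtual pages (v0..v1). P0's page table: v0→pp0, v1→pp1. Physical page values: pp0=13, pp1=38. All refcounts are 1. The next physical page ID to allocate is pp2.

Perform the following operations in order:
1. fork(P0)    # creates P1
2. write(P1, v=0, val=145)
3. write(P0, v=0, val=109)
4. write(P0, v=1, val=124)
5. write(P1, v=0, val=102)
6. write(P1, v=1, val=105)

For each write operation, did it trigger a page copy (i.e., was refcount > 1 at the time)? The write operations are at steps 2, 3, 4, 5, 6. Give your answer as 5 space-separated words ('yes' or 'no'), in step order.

Op 1: fork(P0) -> P1. 2 ppages; refcounts: pp0:2 pp1:2
Op 2: write(P1, v0, 145). refcount(pp0)=2>1 -> COPY to pp2. 3 ppages; refcounts: pp0:1 pp1:2 pp2:1
Op 3: write(P0, v0, 109). refcount(pp0)=1 -> write in place. 3 ppages; refcounts: pp0:1 pp1:2 pp2:1
Op 4: write(P0, v1, 124). refcount(pp1)=2>1 -> COPY to pp3. 4 ppages; refcounts: pp0:1 pp1:1 pp2:1 pp3:1
Op 5: write(P1, v0, 102). refcount(pp2)=1 -> write in place. 4 ppages; refcounts: pp0:1 pp1:1 pp2:1 pp3:1
Op 6: write(P1, v1, 105). refcount(pp1)=1 -> write in place. 4 ppages; refcounts: pp0:1 pp1:1 pp2:1 pp3:1

yes no yes no no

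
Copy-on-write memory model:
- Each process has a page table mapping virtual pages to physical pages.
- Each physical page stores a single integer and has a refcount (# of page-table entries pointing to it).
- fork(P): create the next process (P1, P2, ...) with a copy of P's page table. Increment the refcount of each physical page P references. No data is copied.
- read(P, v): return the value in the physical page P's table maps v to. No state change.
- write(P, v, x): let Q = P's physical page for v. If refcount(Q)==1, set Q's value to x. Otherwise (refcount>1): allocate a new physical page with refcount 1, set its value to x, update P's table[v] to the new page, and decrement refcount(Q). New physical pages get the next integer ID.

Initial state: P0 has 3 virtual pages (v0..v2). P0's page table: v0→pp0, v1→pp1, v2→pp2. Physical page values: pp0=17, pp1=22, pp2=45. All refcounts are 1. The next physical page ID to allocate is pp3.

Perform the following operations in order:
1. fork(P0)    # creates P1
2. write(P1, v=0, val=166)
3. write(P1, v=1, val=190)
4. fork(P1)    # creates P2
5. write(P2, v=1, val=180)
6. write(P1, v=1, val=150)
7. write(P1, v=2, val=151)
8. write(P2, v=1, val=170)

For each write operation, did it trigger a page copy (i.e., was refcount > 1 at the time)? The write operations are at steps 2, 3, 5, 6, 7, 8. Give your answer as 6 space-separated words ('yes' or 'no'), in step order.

Op 1: fork(P0) -> P1. 3 ppages; refcounts: pp0:2 pp1:2 pp2:2
Op 2: write(P1, v0, 166). refcount(pp0)=2>1 -> COPY to pp3. 4 ppages; refcounts: pp0:1 pp1:2 pp2:2 pp3:1
Op 3: write(P1, v1, 190). refcount(pp1)=2>1 -> COPY to pp4. 5 ppages; refcounts: pp0:1 pp1:1 pp2:2 pp3:1 pp4:1
Op 4: fork(P1) -> P2. 5 ppages; refcounts: pp0:1 pp1:1 pp2:3 pp3:2 pp4:2
Op 5: write(P2, v1, 180). refcount(pp4)=2>1 -> COPY to pp5. 6 ppages; refcounts: pp0:1 pp1:1 pp2:3 pp3:2 pp4:1 pp5:1
Op 6: write(P1, v1, 150). refcount(pp4)=1 -> write in place. 6 ppages; refcounts: pp0:1 pp1:1 pp2:3 pp3:2 pp4:1 pp5:1
Op 7: write(P1, v2, 151). refcount(pp2)=3>1 -> COPY to pp6. 7 ppages; refcounts: pp0:1 pp1:1 pp2:2 pp3:2 pp4:1 pp5:1 pp6:1
Op 8: write(P2, v1, 170). refcount(pp5)=1 -> write in place. 7 ppages; refcounts: pp0:1 pp1:1 pp2:2 pp3:2 pp4:1 pp5:1 pp6:1

yes yes yes no yes no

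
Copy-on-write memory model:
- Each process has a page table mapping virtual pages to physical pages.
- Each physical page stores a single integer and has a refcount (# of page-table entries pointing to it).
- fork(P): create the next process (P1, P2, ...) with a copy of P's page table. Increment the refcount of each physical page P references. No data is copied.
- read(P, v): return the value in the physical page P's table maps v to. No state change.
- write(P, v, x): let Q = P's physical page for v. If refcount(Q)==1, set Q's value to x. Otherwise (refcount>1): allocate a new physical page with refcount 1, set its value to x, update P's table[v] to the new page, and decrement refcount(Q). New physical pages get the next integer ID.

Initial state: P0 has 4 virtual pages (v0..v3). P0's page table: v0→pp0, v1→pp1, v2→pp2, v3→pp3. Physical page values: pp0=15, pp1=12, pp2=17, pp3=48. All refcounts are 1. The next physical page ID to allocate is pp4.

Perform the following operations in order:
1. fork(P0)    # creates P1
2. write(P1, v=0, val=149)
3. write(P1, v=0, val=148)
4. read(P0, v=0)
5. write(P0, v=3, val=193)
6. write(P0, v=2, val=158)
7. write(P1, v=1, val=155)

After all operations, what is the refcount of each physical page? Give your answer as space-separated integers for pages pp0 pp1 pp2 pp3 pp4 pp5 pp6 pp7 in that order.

Op 1: fork(P0) -> P1. 4 ppages; refcounts: pp0:2 pp1:2 pp2:2 pp3:2
Op 2: write(P1, v0, 149). refcount(pp0)=2>1 -> COPY to pp4. 5 ppages; refcounts: pp0:1 pp1:2 pp2:2 pp3:2 pp4:1
Op 3: write(P1, v0, 148). refcount(pp4)=1 -> write in place. 5 ppages; refcounts: pp0:1 pp1:2 pp2:2 pp3:2 pp4:1
Op 4: read(P0, v0) -> 15. No state change.
Op 5: write(P0, v3, 193). refcount(pp3)=2>1 -> COPY to pp5. 6 ppages; refcounts: pp0:1 pp1:2 pp2:2 pp3:1 pp4:1 pp5:1
Op 6: write(P0, v2, 158). refcount(pp2)=2>1 -> COPY to pp6. 7 ppages; refcounts: pp0:1 pp1:2 pp2:1 pp3:1 pp4:1 pp5:1 pp6:1
Op 7: write(P1, v1, 155). refcount(pp1)=2>1 -> COPY to pp7. 8 ppages; refcounts: pp0:1 pp1:1 pp2:1 pp3:1 pp4:1 pp5:1 pp6:1 pp7:1

Answer: 1 1 1 1 1 1 1 1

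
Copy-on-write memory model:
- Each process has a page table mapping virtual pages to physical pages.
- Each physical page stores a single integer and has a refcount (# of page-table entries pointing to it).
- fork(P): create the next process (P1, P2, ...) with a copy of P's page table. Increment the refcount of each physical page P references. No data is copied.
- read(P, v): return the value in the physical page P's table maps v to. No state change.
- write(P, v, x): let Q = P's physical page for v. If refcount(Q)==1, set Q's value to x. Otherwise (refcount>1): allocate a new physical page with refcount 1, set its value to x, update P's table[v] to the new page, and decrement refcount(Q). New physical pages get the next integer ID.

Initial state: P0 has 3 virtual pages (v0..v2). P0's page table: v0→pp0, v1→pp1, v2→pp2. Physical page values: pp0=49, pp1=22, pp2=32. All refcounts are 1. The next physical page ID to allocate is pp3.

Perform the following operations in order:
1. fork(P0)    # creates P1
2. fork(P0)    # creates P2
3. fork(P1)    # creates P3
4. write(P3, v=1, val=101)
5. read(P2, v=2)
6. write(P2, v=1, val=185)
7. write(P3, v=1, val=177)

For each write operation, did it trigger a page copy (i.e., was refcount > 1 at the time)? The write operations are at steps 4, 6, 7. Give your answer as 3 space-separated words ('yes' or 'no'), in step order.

Op 1: fork(P0) -> P1. 3 ppages; refcounts: pp0:2 pp1:2 pp2:2
Op 2: fork(P0) -> P2. 3 ppages; refcounts: pp0:3 pp1:3 pp2:3
Op 3: fork(P1) -> P3. 3 ppages; refcounts: pp0:4 pp1:4 pp2:4
Op 4: write(P3, v1, 101). refcount(pp1)=4>1 -> COPY to pp3. 4 ppages; refcounts: pp0:4 pp1:3 pp2:4 pp3:1
Op 5: read(P2, v2) -> 32. No state change.
Op 6: write(P2, v1, 185). refcount(pp1)=3>1 -> COPY to pp4. 5 ppages; refcounts: pp0:4 pp1:2 pp2:4 pp3:1 pp4:1
Op 7: write(P3, v1, 177). refcount(pp3)=1 -> write in place. 5 ppages; refcounts: pp0:4 pp1:2 pp2:4 pp3:1 pp4:1

yes yes no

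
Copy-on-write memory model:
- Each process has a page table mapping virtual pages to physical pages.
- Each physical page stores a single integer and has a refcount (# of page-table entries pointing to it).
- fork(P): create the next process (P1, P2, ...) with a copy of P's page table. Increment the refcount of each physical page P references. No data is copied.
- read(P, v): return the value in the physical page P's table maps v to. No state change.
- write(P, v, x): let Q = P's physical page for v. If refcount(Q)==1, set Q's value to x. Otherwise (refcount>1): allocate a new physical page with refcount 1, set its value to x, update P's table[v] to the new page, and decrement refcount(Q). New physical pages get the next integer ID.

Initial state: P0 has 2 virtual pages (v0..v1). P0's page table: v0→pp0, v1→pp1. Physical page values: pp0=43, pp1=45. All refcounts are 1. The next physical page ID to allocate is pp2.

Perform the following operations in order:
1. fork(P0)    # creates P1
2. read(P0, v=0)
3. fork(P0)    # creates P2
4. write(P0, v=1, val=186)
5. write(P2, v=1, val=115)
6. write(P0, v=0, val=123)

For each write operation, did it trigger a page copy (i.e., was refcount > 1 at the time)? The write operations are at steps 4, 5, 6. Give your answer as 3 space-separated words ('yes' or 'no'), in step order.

Op 1: fork(P0) -> P1. 2 ppages; refcounts: pp0:2 pp1:2
Op 2: read(P0, v0) -> 43. No state change.
Op 3: fork(P0) -> P2. 2 ppages; refcounts: pp0:3 pp1:3
Op 4: write(P0, v1, 186). refcount(pp1)=3>1 -> COPY to pp2. 3 ppages; refcounts: pp0:3 pp1:2 pp2:1
Op 5: write(P2, v1, 115). refcount(pp1)=2>1 -> COPY to pp3. 4 ppages; refcounts: pp0:3 pp1:1 pp2:1 pp3:1
Op 6: write(P0, v0, 123). refcount(pp0)=3>1 -> COPY to pp4. 5 ppages; refcounts: pp0:2 pp1:1 pp2:1 pp3:1 pp4:1

yes yes yes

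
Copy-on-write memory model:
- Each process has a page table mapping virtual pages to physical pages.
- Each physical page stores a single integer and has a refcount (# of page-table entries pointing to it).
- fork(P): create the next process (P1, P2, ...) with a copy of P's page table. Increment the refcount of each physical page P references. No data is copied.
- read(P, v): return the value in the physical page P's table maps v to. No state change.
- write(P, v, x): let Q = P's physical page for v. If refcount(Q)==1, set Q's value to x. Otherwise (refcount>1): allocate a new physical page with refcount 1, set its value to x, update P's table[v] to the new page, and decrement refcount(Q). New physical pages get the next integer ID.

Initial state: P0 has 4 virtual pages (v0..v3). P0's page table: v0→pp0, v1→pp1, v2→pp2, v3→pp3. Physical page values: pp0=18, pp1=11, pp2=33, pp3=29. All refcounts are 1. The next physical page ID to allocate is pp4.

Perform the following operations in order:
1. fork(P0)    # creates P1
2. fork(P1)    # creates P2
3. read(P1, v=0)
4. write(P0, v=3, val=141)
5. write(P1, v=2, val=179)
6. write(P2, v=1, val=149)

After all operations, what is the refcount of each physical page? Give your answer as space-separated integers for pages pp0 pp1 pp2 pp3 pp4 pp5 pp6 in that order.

Answer: 3 2 2 2 1 1 1

Derivation:
Op 1: fork(P0) -> P1. 4 ppages; refcounts: pp0:2 pp1:2 pp2:2 pp3:2
Op 2: fork(P1) -> P2. 4 ppages; refcounts: pp0:3 pp1:3 pp2:3 pp3:3
Op 3: read(P1, v0) -> 18. No state change.
Op 4: write(P0, v3, 141). refcount(pp3)=3>1 -> COPY to pp4. 5 ppages; refcounts: pp0:3 pp1:3 pp2:3 pp3:2 pp4:1
Op 5: write(P1, v2, 179). refcount(pp2)=3>1 -> COPY to pp5. 6 ppages; refcounts: pp0:3 pp1:3 pp2:2 pp3:2 pp4:1 pp5:1
Op 6: write(P2, v1, 149). refcount(pp1)=3>1 -> COPY to pp6. 7 ppages; refcounts: pp0:3 pp1:2 pp2:2 pp3:2 pp4:1 pp5:1 pp6:1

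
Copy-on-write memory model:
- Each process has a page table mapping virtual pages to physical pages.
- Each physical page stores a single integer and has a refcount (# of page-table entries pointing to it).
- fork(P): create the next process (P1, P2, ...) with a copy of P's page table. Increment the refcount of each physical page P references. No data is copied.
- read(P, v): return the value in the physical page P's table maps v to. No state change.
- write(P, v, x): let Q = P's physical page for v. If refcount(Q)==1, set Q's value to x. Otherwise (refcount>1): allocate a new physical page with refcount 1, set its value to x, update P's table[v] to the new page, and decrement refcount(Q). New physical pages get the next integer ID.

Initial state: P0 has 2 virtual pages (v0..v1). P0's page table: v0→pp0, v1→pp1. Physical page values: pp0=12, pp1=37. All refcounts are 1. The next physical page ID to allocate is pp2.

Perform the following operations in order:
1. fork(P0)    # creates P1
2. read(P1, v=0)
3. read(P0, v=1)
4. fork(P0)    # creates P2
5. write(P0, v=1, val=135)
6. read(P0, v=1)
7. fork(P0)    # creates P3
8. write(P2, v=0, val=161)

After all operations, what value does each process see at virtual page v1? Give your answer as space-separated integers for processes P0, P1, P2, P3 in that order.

Answer: 135 37 37 135

Derivation:
Op 1: fork(P0) -> P1. 2 ppages; refcounts: pp0:2 pp1:2
Op 2: read(P1, v0) -> 12. No state change.
Op 3: read(P0, v1) -> 37. No state change.
Op 4: fork(P0) -> P2. 2 ppages; refcounts: pp0:3 pp1:3
Op 5: write(P0, v1, 135). refcount(pp1)=3>1 -> COPY to pp2. 3 ppages; refcounts: pp0:3 pp1:2 pp2:1
Op 6: read(P0, v1) -> 135. No state change.
Op 7: fork(P0) -> P3. 3 ppages; refcounts: pp0:4 pp1:2 pp2:2
Op 8: write(P2, v0, 161). refcount(pp0)=4>1 -> COPY to pp3. 4 ppages; refcounts: pp0:3 pp1:2 pp2:2 pp3:1
P0: v1 -> pp2 = 135
P1: v1 -> pp1 = 37
P2: v1 -> pp1 = 37
P3: v1 -> pp2 = 135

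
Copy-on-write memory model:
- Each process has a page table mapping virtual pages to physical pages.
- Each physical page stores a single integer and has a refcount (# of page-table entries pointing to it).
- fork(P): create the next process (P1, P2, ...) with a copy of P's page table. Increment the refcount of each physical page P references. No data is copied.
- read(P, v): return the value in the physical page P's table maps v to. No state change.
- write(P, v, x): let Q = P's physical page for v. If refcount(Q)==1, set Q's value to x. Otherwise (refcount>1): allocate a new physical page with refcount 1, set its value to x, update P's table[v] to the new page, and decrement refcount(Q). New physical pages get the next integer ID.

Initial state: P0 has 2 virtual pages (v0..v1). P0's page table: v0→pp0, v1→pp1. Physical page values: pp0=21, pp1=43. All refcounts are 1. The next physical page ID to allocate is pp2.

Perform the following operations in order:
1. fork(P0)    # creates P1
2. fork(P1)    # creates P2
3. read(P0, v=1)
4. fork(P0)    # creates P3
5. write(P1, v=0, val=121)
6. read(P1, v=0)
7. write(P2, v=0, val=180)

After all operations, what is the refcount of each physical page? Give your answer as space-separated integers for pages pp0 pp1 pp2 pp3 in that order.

Answer: 2 4 1 1

Derivation:
Op 1: fork(P0) -> P1. 2 ppages; refcounts: pp0:2 pp1:2
Op 2: fork(P1) -> P2. 2 ppages; refcounts: pp0:3 pp1:3
Op 3: read(P0, v1) -> 43. No state change.
Op 4: fork(P0) -> P3. 2 ppages; refcounts: pp0:4 pp1:4
Op 5: write(P1, v0, 121). refcount(pp0)=4>1 -> COPY to pp2. 3 ppages; refcounts: pp0:3 pp1:4 pp2:1
Op 6: read(P1, v0) -> 121. No state change.
Op 7: write(P2, v0, 180). refcount(pp0)=3>1 -> COPY to pp3. 4 ppages; refcounts: pp0:2 pp1:4 pp2:1 pp3:1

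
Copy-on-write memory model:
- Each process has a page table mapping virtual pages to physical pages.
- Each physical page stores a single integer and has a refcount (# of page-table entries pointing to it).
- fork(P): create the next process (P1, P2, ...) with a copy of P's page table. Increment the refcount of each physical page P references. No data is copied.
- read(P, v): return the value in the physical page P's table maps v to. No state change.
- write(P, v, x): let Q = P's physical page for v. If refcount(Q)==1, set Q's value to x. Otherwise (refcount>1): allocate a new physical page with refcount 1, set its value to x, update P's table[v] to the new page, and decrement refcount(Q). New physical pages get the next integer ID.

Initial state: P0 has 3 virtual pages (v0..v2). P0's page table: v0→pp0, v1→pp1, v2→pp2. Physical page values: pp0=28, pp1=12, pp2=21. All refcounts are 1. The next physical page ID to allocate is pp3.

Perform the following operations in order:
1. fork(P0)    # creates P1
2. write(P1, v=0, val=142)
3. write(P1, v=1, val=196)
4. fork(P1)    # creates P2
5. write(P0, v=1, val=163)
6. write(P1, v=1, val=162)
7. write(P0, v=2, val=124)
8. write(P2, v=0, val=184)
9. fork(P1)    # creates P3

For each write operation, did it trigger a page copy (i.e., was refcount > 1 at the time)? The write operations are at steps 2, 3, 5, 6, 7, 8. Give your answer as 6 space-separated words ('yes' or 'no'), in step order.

Op 1: fork(P0) -> P1. 3 ppages; refcounts: pp0:2 pp1:2 pp2:2
Op 2: write(P1, v0, 142). refcount(pp0)=2>1 -> COPY to pp3. 4 ppages; refcounts: pp0:1 pp1:2 pp2:2 pp3:1
Op 3: write(P1, v1, 196). refcount(pp1)=2>1 -> COPY to pp4. 5 ppages; refcounts: pp0:1 pp1:1 pp2:2 pp3:1 pp4:1
Op 4: fork(P1) -> P2. 5 ppages; refcounts: pp0:1 pp1:1 pp2:3 pp3:2 pp4:2
Op 5: write(P0, v1, 163). refcount(pp1)=1 -> write in place. 5 ppages; refcounts: pp0:1 pp1:1 pp2:3 pp3:2 pp4:2
Op 6: write(P1, v1, 162). refcount(pp4)=2>1 -> COPY to pp5. 6 ppages; refcounts: pp0:1 pp1:1 pp2:3 pp3:2 pp4:1 pp5:1
Op 7: write(P0, v2, 124). refcount(pp2)=3>1 -> COPY to pp6. 7 ppages; refcounts: pp0:1 pp1:1 pp2:2 pp3:2 pp4:1 pp5:1 pp6:1
Op 8: write(P2, v0, 184). refcount(pp3)=2>1 -> COPY to pp7. 8 ppages; refcounts: pp0:1 pp1:1 pp2:2 pp3:1 pp4:1 pp5:1 pp6:1 pp7:1
Op 9: fork(P1) -> P3. 8 ppages; refcounts: pp0:1 pp1:1 pp2:3 pp3:2 pp4:1 pp5:2 pp6:1 pp7:1

yes yes no yes yes yes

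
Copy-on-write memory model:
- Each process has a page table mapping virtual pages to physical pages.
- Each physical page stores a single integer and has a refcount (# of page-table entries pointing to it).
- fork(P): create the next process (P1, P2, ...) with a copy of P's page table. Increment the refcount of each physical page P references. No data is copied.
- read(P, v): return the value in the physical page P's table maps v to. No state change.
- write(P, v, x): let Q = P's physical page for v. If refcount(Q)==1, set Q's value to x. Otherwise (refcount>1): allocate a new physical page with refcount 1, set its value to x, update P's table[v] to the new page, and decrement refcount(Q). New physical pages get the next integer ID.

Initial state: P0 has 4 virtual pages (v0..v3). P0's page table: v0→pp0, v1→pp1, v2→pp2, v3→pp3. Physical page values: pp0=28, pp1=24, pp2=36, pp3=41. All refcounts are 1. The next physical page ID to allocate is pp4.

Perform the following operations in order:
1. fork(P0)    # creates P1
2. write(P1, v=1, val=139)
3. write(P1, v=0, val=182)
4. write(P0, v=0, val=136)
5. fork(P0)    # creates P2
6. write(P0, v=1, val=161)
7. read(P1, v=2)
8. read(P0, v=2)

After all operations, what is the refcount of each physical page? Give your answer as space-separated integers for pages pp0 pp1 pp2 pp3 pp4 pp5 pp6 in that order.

Op 1: fork(P0) -> P1. 4 ppages; refcounts: pp0:2 pp1:2 pp2:2 pp3:2
Op 2: write(P1, v1, 139). refcount(pp1)=2>1 -> COPY to pp4. 5 ppages; refcounts: pp0:2 pp1:1 pp2:2 pp3:2 pp4:1
Op 3: write(P1, v0, 182). refcount(pp0)=2>1 -> COPY to pp5. 6 ppages; refcounts: pp0:1 pp1:1 pp2:2 pp3:2 pp4:1 pp5:1
Op 4: write(P0, v0, 136). refcount(pp0)=1 -> write in place. 6 ppages; refcounts: pp0:1 pp1:1 pp2:2 pp3:2 pp4:1 pp5:1
Op 5: fork(P0) -> P2. 6 ppages; refcounts: pp0:2 pp1:2 pp2:3 pp3:3 pp4:1 pp5:1
Op 6: write(P0, v1, 161). refcount(pp1)=2>1 -> COPY to pp6. 7 ppages; refcounts: pp0:2 pp1:1 pp2:3 pp3:3 pp4:1 pp5:1 pp6:1
Op 7: read(P1, v2) -> 36. No state change.
Op 8: read(P0, v2) -> 36. No state change.

Answer: 2 1 3 3 1 1 1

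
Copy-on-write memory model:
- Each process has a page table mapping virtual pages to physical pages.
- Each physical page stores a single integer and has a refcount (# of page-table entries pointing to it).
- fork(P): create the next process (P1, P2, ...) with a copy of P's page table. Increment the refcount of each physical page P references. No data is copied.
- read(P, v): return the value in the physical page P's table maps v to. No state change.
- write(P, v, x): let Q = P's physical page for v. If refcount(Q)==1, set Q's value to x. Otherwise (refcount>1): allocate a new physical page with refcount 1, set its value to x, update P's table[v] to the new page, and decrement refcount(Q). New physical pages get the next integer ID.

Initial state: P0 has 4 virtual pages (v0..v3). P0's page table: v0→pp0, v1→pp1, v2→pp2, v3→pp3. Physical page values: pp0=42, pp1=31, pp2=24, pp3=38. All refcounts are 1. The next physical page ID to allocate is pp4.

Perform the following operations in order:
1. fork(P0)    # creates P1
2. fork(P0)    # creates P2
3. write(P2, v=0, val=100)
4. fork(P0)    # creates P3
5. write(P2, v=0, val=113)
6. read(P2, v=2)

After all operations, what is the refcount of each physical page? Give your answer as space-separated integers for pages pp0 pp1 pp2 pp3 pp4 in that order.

Op 1: fork(P0) -> P1. 4 ppages; refcounts: pp0:2 pp1:2 pp2:2 pp3:2
Op 2: fork(P0) -> P2. 4 ppages; refcounts: pp0:3 pp1:3 pp2:3 pp3:3
Op 3: write(P2, v0, 100). refcount(pp0)=3>1 -> COPY to pp4. 5 ppages; refcounts: pp0:2 pp1:3 pp2:3 pp3:3 pp4:1
Op 4: fork(P0) -> P3. 5 ppages; refcounts: pp0:3 pp1:4 pp2:4 pp3:4 pp4:1
Op 5: write(P2, v0, 113). refcount(pp4)=1 -> write in place. 5 ppages; refcounts: pp0:3 pp1:4 pp2:4 pp3:4 pp4:1
Op 6: read(P2, v2) -> 24. No state change.

Answer: 3 4 4 4 1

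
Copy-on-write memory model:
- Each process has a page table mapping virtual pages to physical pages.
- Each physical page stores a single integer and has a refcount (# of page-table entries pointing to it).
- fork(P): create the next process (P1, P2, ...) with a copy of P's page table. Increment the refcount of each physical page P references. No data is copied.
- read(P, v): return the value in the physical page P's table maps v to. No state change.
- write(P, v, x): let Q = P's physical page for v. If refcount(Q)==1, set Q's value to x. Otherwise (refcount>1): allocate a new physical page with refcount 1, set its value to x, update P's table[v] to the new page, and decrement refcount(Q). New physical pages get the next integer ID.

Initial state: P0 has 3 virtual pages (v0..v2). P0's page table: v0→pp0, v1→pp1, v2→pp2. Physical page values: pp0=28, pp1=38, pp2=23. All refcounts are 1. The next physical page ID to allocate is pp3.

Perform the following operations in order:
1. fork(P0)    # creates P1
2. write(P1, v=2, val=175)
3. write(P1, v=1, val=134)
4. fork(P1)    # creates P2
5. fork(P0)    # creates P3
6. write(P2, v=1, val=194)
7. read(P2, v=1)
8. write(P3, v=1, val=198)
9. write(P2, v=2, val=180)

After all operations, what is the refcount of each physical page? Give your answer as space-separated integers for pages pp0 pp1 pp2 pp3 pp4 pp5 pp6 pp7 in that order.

Answer: 4 1 2 1 1 1 1 1

Derivation:
Op 1: fork(P0) -> P1. 3 ppages; refcounts: pp0:2 pp1:2 pp2:2
Op 2: write(P1, v2, 175). refcount(pp2)=2>1 -> COPY to pp3. 4 ppages; refcounts: pp0:2 pp1:2 pp2:1 pp3:1
Op 3: write(P1, v1, 134). refcount(pp1)=2>1 -> COPY to pp4. 5 ppages; refcounts: pp0:2 pp1:1 pp2:1 pp3:1 pp4:1
Op 4: fork(P1) -> P2. 5 ppages; refcounts: pp0:3 pp1:1 pp2:1 pp3:2 pp4:2
Op 5: fork(P0) -> P3. 5 ppages; refcounts: pp0:4 pp1:2 pp2:2 pp3:2 pp4:2
Op 6: write(P2, v1, 194). refcount(pp4)=2>1 -> COPY to pp5. 6 ppages; refcounts: pp0:4 pp1:2 pp2:2 pp3:2 pp4:1 pp5:1
Op 7: read(P2, v1) -> 194. No state change.
Op 8: write(P3, v1, 198). refcount(pp1)=2>1 -> COPY to pp6. 7 ppages; refcounts: pp0:4 pp1:1 pp2:2 pp3:2 pp4:1 pp5:1 pp6:1
Op 9: write(P2, v2, 180). refcount(pp3)=2>1 -> COPY to pp7. 8 ppages; refcounts: pp0:4 pp1:1 pp2:2 pp3:1 pp4:1 pp5:1 pp6:1 pp7:1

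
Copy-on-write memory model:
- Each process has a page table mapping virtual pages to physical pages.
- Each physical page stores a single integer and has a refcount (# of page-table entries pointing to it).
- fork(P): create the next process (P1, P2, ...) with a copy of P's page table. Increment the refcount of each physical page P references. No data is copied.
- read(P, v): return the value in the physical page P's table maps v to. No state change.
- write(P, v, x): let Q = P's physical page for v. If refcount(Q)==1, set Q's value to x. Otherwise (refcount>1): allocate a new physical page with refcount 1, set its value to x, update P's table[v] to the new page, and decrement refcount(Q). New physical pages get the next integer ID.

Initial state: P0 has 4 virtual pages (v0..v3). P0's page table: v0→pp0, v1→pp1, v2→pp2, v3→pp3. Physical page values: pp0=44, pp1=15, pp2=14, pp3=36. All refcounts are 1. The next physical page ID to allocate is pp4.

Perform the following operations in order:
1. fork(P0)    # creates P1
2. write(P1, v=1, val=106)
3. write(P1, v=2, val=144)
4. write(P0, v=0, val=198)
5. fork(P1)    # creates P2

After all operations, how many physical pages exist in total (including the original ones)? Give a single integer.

Op 1: fork(P0) -> P1. 4 ppages; refcounts: pp0:2 pp1:2 pp2:2 pp3:2
Op 2: write(P1, v1, 106). refcount(pp1)=2>1 -> COPY to pp4. 5 ppages; refcounts: pp0:2 pp1:1 pp2:2 pp3:2 pp4:1
Op 3: write(P1, v2, 144). refcount(pp2)=2>1 -> COPY to pp5. 6 ppages; refcounts: pp0:2 pp1:1 pp2:1 pp3:2 pp4:1 pp5:1
Op 4: write(P0, v0, 198). refcount(pp0)=2>1 -> COPY to pp6. 7 ppages; refcounts: pp0:1 pp1:1 pp2:1 pp3:2 pp4:1 pp5:1 pp6:1
Op 5: fork(P1) -> P2. 7 ppages; refcounts: pp0:2 pp1:1 pp2:1 pp3:3 pp4:2 pp5:2 pp6:1

Answer: 7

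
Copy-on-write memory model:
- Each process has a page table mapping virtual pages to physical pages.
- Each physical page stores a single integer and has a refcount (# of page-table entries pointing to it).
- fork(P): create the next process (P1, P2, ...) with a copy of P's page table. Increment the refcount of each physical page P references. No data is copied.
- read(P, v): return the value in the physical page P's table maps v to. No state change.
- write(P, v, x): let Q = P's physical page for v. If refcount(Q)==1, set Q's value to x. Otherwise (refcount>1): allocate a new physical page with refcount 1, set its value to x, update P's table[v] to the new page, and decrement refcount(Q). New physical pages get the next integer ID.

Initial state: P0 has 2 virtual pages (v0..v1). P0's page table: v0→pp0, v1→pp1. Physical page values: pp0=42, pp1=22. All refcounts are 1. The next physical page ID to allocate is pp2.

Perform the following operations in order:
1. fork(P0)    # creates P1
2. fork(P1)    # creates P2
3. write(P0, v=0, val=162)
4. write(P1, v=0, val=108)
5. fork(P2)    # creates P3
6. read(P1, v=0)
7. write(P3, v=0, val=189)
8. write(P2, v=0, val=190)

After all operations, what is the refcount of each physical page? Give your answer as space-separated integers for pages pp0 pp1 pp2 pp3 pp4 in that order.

Op 1: fork(P0) -> P1. 2 ppages; refcounts: pp0:2 pp1:2
Op 2: fork(P1) -> P2. 2 ppages; refcounts: pp0:3 pp1:3
Op 3: write(P0, v0, 162). refcount(pp0)=3>1 -> COPY to pp2. 3 ppages; refcounts: pp0:2 pp1:3 pp2:1
Op 4: write(P1, v0, 108). refcount(pp0)=2>1 -> COPY to pp3. 4 ppages; refcounts: pp0:1 pp1:3 pp2:1 pp3:1
Op 5: fork(P2) -> P3. 4 ppages; refcounts: pp0:2 pp1:4 pp2:1 pp3:1
Op 6: read(P1, v0) -> 108. No state change.
Op 7: write(P3, v0, 189). refcount(pp0)=2>1 -> COPY to pp4. 5 ppages; refcounts: pp0:1 pp1:4 pp2:1 pp3:1 pp4:1
Op 8: write(P2, v0, 190). refcount(pp0)=1 -> write in place. 5 ppages; refcounts: pp0:1 pp1:4 pp2:1 pp3:1 pp4:1

Answer: 1 4 1 1 1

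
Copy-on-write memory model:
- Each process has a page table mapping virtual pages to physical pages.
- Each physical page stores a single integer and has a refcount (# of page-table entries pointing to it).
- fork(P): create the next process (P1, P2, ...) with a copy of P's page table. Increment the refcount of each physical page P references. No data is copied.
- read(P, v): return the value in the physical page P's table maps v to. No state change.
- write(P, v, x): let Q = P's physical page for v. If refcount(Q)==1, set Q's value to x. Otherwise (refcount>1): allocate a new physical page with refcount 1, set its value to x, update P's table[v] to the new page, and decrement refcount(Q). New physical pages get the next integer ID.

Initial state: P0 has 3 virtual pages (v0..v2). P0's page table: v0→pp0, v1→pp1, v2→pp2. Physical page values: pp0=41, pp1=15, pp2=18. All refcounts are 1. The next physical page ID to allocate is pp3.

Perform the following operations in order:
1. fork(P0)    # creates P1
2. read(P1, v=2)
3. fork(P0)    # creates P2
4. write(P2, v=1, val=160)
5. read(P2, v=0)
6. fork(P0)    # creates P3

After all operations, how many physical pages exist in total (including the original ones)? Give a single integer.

Answer: 4

Derivation:
Op 1: fork(P0) -> P1. 3 ppages; refcounts: pp0:2 pp1:2 pp2:2
Op 2: read(P1, v2) -> 18. No state change.
Op 3: fork(P0) -> P2. 3 ppages; refcounts: pp0:3 pp1:3 pp2:3
Op 4: write(P2, v1, 160). refcount(pp1)=3>1 -> COPY to pp3. 4 ppages; refcounts: pp0:3 pp1:2 pp2:3 pp3:1
Op 5: read(P2, v0) -> 41. No state change.
Op 6: fork(P0) -> P3. 4 ppages; refcounts: pp0:4 pp1:3 pp2:4 pp3:1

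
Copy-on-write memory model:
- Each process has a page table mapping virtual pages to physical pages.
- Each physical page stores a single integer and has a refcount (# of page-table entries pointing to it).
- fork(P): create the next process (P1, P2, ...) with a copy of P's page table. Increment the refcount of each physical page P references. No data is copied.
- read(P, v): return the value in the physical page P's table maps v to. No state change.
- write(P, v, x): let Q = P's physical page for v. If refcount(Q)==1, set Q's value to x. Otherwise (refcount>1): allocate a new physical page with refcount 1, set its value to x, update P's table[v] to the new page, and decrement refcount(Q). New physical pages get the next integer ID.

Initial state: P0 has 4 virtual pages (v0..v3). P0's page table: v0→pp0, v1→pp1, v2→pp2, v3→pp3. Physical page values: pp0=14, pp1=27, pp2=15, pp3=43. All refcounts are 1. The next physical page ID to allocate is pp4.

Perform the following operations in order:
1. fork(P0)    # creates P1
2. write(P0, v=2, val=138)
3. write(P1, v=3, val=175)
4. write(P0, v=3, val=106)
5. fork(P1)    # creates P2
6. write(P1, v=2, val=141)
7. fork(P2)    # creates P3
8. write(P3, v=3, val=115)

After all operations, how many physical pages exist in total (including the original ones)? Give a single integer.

Answer: 8

Derivation:
Op 1: fork(P0) -> P1. 4 ppages; refcounts: pp0:2 pp1:2 pp2:2 pp3:2
Op 2: write(P0, v2, 138). refcount(pp2)=2>1 -> COPY to pp4. 5 ppages; refcounts: pp0:2 pp1:2 pp2:1 pp3:2 pp4:1
Op 3: write(P1, v3, 175). refcount(pp3)=2>1 -> COPY to pp5. 6 ppages; refcounts: pp0:2 pp1:2 pp2:1 pp3:1 pp4:1 pp5:1
Op 4: write(P0, v3, 106). refcount(pp3)=1 -> write in place. 6 ppages; refcounts: pp0:2 pp1:2 pp2:1 pp3:1 pp4:1 pp5:1
Op 5: fork(P1) -> P2. 6 ppages; refcounts: pp0:3 pp1:3 pp2:2 pp3:1 pp4:1 pp5:2
Op 6: write(P1, v2, 141). refcount(pp2)=2>1 -> COPY to pp6. 7 ppages; refcounts: pp0:3 pp1:3 pp2:1 pp3:1 pp4:1 pp5:2 pp6:1
Op 7: fork(P2) -> P3. 7 ppages; refcounts: pp0:4 pp1:4 pp2:2 pp3:1 pp4:1 pp5:3 pp6:1
Op 8: write(P3, v3, 115). refcount(pp5)=3>1 -> COPY to pp7. 8 ppages; refcounts: pp0:4 pp1:4 pp2:2 pp3:1 pp4:1 pp5:2 pp6:1 pp7:1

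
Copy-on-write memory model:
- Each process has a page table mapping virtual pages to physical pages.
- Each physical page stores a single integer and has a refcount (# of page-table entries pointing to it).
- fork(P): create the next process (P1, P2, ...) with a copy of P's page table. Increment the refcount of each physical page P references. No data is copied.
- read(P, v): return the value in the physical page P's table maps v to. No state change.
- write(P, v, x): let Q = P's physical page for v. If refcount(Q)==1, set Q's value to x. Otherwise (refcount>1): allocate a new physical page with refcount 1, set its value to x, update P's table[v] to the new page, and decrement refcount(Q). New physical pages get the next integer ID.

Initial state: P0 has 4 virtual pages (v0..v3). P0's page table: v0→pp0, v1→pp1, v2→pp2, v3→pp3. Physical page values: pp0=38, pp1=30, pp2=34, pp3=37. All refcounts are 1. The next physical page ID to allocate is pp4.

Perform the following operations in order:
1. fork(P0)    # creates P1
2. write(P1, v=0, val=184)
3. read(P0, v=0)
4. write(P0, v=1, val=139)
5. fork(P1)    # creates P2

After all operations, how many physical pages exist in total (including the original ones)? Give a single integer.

Op 1: fork(P0) -> P1. 4 ppages; refcounts: pp0:2 pp1:2 pp2:2 pp3:2
Op 2: write(P1, v0, 184). refcount(pp0)=2>1 -> COPY to pp4. 5 ppages; refcounts: pp0:1 pp1:2 pp2:2 pp3:2 pp4:1
Op 3: read(P0, v0) -> 38. No state change.
Op 4: write(P0, v1, 139). refcount(pp1)=2>1 -> COPY to pp5. 6 ppages; refcounts: pp0:1 pp1:1 pp2:2 pp3:2 pp4:1 pp5:1
Op 5: fork(P1) -> P2. 6 ppages; refcounts: pp0:1 pp1:2 pp2:3 pp3:3 pp4:2 pp5:1

Answer: 6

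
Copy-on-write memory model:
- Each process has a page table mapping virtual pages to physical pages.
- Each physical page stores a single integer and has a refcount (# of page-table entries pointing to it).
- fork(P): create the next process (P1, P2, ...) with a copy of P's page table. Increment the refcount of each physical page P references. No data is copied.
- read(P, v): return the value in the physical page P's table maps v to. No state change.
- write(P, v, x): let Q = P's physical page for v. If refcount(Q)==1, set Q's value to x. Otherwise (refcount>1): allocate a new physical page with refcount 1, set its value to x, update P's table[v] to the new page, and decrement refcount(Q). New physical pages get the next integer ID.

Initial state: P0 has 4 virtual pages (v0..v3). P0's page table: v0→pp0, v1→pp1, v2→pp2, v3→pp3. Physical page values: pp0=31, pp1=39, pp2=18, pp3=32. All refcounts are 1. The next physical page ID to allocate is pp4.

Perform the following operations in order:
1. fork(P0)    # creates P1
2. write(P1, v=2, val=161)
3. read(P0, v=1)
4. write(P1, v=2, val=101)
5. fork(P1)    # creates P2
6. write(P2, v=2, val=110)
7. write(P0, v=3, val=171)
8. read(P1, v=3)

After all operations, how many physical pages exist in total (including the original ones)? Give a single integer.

Op 1: fork(P0) -> P1. 4 ppages; refcounts: pp0:2 pp1:2 pp2:2 pp3:2
Op 2: write(P1, v2, 161). refcount(pp2)=2>1 -> COPY to pp4. 5 ppages; refcounts: pp0:2 pp1:2 pp2:1 pp3:2 pp4:1
Op 3: read(P0, v1) -> 39. No state change.
Op 4: write(P1, v2, 101). refcount(pp4)=1 -> write in place. 5 ppages; refcounts: pp0:2 pp1:2 pp2:1 pp3:2 pp4:1
Op 5: fork(P1) -> P2. 5 ppages; refcounts: pp0:3 pp1:3 pp2:1 pp3:3 pp4:2
Op 6: write(P2, v2, 110). refcount(pp4)=2>1 -> COPY to pp5. 6 ppages; refcounts: pp0:3 pp1:3 pp2:1 pp3:3 pp4:1 pp5:1
Op 7: write(P0, v3, 171). refcount(pp3)=3>1 -> COPY to pp6. 7 ppages; refcounts: pp0:3 pp1:3 pp2:1 pp3:2 pp4:1 pp5:1 pp6:1
Op 8: read(P1, v3) -> 32. No state change.

Answer: 7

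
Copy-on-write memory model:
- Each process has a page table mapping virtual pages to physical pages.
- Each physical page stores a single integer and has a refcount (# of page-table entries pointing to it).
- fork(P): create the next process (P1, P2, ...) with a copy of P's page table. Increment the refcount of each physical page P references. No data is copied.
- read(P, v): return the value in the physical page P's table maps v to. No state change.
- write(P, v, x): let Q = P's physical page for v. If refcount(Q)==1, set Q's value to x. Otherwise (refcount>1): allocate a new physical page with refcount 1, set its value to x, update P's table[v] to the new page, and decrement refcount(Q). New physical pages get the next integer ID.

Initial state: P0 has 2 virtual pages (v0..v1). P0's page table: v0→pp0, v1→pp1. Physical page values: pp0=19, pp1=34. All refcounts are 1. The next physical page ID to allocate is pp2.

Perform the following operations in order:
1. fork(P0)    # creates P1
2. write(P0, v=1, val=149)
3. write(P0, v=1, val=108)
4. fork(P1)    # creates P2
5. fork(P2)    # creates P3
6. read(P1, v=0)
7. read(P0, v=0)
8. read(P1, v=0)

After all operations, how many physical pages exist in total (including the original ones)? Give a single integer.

Answer: 3

Derivation:
Op 1: fork(P0) -> P1. 2 ppages; refcounts: pp0:2 pp1:2
Op 2: write(P0, v1, 149). refcount(pp1)=2>1 -> COPY to pp2. 3 ppages; refcounts: pp0:2 pp1:1 pp2:1
Op 3: write(P0, v1, 108). refcount(pp2)=1 -> write in place. 3 ppages; refcounts: pp0:2 pp1:1 pp2:1
Op 4: fork(P1) -> P2. 3 ppages; refcounts: pp0:3 pp1:2 pp2:1
Op 5: fork(P2) -> P3. 3 ppages; refcounts: pp0:4 pp1:3 pp2:1
Op 6: read(P1, v0) -> 19. No state change.
Op 7: read(P0, v0) -> 19. No state change.
Op 8: read(P1, v0) -> 19. No state change.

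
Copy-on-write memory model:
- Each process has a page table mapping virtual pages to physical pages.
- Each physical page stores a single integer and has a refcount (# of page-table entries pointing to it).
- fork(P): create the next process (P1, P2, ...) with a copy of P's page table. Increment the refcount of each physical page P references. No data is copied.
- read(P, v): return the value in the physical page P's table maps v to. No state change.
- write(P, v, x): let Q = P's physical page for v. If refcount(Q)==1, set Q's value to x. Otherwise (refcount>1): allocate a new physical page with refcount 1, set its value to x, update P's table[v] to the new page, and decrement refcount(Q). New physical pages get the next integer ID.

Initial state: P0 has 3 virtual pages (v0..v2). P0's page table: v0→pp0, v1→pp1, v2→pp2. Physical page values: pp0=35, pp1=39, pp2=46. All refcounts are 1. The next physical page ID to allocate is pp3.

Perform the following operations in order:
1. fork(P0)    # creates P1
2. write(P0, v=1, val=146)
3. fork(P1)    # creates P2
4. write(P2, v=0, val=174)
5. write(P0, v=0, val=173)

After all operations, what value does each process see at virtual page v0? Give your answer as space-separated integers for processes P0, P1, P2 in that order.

Answer: 173 35 174

Derivation:
Op 1: fork(P0) -> P1. 3 ppages; refcounts: pp0:2 pp1:2 pp2:2
Op 2: write(P0, v1, 146). refcount(pp1)=2>1 -> COPY to pp3. 4 ppages; refcounts: pp0:2 pp1:1 pp2:2 pp3:1
Op 3: fork(P1) -> P2. 4 ppages; refcounts: pp0:3 pp1:2 pp2:3 pp3:1
Op 4: write(P2, v0, 174). refcount(pp0)=3>1 -> COPY to pp4. 5 ppages; refcounts: pp0:2 pp1:2 pp2:3 pp3:1 pp4:1
Op 5: write(P0, v0, 173). refcount(pp0)=2>1 -> COPY to pp5. 6 ppages; refcounts: pp0:1 pp1:2 pp2:3 pp3:1 pp4:1 pp5:1
P0: v0 -> pp5 = 173
P1: v0 -> pp0 = 35
P2: v0 -> pp4 = 174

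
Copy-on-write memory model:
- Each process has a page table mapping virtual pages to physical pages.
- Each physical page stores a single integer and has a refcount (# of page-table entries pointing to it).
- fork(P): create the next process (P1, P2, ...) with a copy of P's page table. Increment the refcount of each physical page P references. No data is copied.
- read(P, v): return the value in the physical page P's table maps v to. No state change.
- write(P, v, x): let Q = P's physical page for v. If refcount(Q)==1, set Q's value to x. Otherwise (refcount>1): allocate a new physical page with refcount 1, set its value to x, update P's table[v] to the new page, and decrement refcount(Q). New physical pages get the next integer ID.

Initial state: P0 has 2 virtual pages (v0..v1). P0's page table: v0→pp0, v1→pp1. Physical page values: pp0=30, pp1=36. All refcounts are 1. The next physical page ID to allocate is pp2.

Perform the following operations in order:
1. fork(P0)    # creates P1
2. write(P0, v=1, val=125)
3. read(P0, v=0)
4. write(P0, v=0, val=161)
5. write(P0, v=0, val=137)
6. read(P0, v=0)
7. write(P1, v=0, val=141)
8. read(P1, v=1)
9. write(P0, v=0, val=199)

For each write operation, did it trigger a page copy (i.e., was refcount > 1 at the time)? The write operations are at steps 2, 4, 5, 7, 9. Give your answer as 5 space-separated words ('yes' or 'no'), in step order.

Op 1: fork(P0) -> P1. 2 ppages; refcounts: pp0:2 pp1:2
Op 2: write(P0, v1, 125). refcount(pp1)=2>1 -> COPY to pp2. 3 ppages; refcounts: pp0:2 pp1:1 pp2:1
Op 3: read(P0, v0) -> 30. No state change.
Op 4: write(P0, v0, 161). refcount(pp0)=2>1 -> COPY to pp3. 4 ppages; refcounts: pp0:1 pp1:1 pp2:1 pp3:1
Op 5: write(P0, v0, 137). refcount(pp3)=1 -> write in place. 4 ppages; refcounts: pp0:1 pp1:1 pp2:1 pp3:1
Op 6: read(P0, v0) -> 137. No state change.
Op 7: write(P1, v0, 141). refcount(pp0)=1 -> write in place. 4 ppages; refcounts: pp0:1 pp1:1 pp2:1 pp3:1
Op 8: read(P1, v1) -> 36. No state change.
Op 9: write(P0, v0, 199). refcount(pp3)=1 -> write in place. 4 ppages; refcounts: pp0:1 pp1:1 pp2:1 pp3:1

yes yes no no no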